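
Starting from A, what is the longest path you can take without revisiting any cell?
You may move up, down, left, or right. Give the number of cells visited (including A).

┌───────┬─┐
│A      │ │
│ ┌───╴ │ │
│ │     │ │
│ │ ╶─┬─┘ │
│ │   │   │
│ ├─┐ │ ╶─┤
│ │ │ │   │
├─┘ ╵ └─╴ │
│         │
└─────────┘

Finding longest simple path using DFS:
Start: (0, 0)
Longest path visits 19 cells
Path: A → right → right → right → down → left → left → down → right → down → down → right → right → up → left → up → right → up → up

Solution:

┌───────┬─┐
│A → → ↓│B│
│ ┌───╴ │ │
│ │↓ ← ↲│↑│
│ │ ╶─┬─┘ │
│ │↳ ↓│↱ ↑│
│ ├─┐ │ ╶─┤
│ │ │↓│↑ ↰│
├─┘ ╵ └─╴ │
│    ↳ → ↑│
└─────────┘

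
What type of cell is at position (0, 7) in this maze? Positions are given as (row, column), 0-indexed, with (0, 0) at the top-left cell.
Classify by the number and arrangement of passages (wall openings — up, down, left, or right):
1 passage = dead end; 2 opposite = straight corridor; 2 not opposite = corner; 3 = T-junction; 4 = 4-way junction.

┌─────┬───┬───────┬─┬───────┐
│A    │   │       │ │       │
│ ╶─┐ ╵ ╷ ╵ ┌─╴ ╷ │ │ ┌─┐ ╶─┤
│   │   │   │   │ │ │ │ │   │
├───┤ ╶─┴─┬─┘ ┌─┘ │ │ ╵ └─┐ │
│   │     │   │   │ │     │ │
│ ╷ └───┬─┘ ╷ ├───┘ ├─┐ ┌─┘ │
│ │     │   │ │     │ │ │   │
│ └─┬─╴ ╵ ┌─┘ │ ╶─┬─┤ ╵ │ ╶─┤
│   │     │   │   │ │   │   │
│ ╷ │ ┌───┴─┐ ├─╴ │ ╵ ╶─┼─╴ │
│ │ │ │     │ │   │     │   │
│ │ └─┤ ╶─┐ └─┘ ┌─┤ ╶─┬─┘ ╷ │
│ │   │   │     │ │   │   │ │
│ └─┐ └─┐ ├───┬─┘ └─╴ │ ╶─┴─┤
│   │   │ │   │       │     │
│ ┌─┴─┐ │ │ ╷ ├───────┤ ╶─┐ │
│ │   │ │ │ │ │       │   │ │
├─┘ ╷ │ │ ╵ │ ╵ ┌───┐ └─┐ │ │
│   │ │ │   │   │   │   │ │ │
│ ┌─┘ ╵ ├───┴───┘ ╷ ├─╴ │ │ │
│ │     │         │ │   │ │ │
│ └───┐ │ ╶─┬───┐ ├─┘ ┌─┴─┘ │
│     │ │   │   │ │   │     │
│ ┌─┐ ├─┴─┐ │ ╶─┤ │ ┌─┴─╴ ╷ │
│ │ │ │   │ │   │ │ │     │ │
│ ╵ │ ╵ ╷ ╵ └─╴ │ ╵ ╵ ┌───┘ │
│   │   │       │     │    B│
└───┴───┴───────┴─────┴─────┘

Checking cell at (0, 7):
Number of passages: 3
Cell type: T-junction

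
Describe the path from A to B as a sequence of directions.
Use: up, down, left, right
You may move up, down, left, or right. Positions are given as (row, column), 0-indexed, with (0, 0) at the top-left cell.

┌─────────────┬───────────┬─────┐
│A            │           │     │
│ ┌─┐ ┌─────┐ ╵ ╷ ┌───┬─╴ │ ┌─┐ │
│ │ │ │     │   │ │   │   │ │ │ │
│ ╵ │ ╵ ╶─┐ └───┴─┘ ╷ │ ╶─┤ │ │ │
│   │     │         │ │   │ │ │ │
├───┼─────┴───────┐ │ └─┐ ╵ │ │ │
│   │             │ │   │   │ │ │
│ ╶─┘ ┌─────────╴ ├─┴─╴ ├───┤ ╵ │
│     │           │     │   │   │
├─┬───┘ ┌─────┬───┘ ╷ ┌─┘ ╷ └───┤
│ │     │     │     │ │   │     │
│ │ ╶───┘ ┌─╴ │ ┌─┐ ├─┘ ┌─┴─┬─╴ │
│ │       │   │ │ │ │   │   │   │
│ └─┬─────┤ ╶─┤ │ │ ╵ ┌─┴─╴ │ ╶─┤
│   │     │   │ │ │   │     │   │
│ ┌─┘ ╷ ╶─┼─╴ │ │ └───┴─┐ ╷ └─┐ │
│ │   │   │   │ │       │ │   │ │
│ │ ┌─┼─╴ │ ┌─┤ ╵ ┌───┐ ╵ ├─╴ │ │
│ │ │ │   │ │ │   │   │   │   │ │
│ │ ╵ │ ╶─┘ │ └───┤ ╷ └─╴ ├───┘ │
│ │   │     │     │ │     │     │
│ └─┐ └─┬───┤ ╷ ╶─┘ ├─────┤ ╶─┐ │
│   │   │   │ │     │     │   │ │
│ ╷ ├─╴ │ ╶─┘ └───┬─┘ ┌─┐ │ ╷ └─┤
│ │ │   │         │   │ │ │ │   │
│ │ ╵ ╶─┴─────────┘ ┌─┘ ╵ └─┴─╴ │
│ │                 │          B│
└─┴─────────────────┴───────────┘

Finding the path and converting it to directions:
Path through cells: (0,0) → (0,1) → (0,2) → (1,2) → (2,2) → (2,3) → (1,3) → (1,4) → (1,5) → (2,5) → (2,6) → (2,7) → (2,8) → (2,9) → (1,9) → (1,10) → (2,10) → (3,10) → (3,11) → (4,11) → (4,10) → (4,9) → (5,9) → (6,9) → (7,9) → (7,10) → (6,10) → (6,11) → (5,11) → (5,12) → (4,12) → (4,13) → (5,13) → (5,14) → (5,15) → (6,15) → (6,14) → (7,14) → (7,15) → (8,15) → (9,15) → (10,15) → (10,14) → (10,13) → (11,13) → (11,14) → (12,14) → (12,15) → (13,15)
Directions: right, right, down, down, right, up, right, right, down, right, right, right, right, up, right, down, down, right, down, left, left, down, down, down, right, up, right, up, right, up, right, down, right, right, down, left, down, right, down, down, down, left, left, down, right, down, right, down

Solution:

┌─────────────┬───────────┬─────┐
│A → ↓        │           │     │
│ ┌─┐ ┌─────┐ ╵ ╷ ┌───┬─╴ │ ┌─┐ │
│ │ │↓│↱ → ↓│   │ │↱ ↓│   │ │ │ │
│ ╵ │ ╵ ╶─┐ └───┴─┘ ╷ │ ╶─┤ │ │ │
│   │↳ ↑  │↳ → → → ↑│↓│   │ │ │ │
├───┼─────┴───────┐ │ └─┐ ╵ │ │ │
│   │             │ │↳ ↓│   │ │ │
│ ╶─┘ ┌─────────╴ ├─┴─╴ ├───┤ ╵ │
│     │           │↓ ← ↲│↱ ↓│   │
├─┬───┘ ┌─────┬───┘ ╷ ┌─┘ ╷ └───┤
│ │     │     │    ↓│ │↱ ↑│↳ → ↓│
│ │ ╶───┘ ┌─╴ │ ┌─┐ ├─┘ ┌─┴─┬─╴ │
│ │       │   │ │ │↓│↱ ↑│   │↓ ↲│
│ └─┬─────┤ ╶─┤ │ │ ╵ ┌─┴─╴ │ ╶─┤
│   │     │   │ │ │↳ ↑│     │↳ ↓│
│ ┌─┘ ╷ ╶─┼─╴ │ │ └───┴─┐ ╷ └─┐ │
│ │   │   │   │ │       │ │   │↓│
│ │ ┌─┼─╴ │ ┌─┤ ╵ ┌───┐ ╵ ├─╴ │ │
│ │ │ │   │ │ │   │   │   │   │↓│
│ │ ╵ │ ╶─┘ │ └───┤ ╷ └─╴ ├───┘ │
│ │   │     │     │ │     │↓ ← ↲│
│ └─┐ └─┬───┤ ╷ ╶─┘ ├─────┤ ╶─┐ │
│   │   │   │ │     │     │↳ ↓│ │
│ ╷ ├─╴ │ ╶─┘ └───┬─┘ ┌─┐ │ ╷ └─┤
│ │ │   │         │   │ │ │ │↳ ↓│
│ │ ╵ ╶─┴─────────┘ ┌─┘ ╵ └─┴─╴ │
│ │                 │          B│
└─┴─────────────────┴───────────┘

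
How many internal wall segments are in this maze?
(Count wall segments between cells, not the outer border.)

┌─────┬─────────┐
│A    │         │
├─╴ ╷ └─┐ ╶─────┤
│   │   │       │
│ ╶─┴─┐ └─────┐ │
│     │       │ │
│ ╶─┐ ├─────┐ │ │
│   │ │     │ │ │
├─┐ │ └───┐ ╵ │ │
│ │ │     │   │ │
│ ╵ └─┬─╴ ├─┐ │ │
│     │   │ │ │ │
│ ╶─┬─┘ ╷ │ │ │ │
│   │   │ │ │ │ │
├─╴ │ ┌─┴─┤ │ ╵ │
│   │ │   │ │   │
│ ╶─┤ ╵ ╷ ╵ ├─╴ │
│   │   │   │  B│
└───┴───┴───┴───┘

Counting internal wall segments:
Total internal walls: 56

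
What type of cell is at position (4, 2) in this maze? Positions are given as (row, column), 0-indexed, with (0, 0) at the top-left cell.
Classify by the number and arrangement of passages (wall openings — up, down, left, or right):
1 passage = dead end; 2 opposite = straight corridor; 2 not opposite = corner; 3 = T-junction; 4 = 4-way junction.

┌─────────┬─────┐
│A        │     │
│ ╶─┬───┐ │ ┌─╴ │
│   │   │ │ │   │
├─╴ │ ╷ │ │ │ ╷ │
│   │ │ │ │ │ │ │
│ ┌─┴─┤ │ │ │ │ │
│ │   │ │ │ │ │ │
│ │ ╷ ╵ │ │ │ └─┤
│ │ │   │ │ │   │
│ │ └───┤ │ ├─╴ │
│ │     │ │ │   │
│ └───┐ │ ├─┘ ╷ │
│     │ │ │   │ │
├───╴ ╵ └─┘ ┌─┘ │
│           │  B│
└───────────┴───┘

Checking cell at (4, 2):
Number of passages: 2
Cell type: corner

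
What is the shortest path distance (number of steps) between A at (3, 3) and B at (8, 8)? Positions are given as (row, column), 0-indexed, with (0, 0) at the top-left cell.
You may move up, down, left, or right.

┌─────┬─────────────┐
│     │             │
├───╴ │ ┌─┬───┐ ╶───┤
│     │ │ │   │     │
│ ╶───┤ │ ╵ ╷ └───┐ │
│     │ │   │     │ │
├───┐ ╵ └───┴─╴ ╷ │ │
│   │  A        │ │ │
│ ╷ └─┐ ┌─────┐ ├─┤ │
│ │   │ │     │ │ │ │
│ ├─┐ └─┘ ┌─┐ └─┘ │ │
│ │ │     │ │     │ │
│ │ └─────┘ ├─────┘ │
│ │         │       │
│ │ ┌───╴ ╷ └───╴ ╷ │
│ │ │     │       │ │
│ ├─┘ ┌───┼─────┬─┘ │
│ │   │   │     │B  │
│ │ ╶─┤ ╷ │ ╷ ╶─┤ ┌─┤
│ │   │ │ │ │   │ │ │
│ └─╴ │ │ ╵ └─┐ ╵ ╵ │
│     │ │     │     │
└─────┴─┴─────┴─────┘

Finding path from (3, 3) to (8, 8):
Path: (3,3) → (2,3) → (1,3) → (0,3) → (0,4) → (0,5) → (0,6) → (0,7) → (1,7) → (1,8) → (1,9) → (2,9) → (3,9) → (4,9) → (5,9) → (6,9) → (7,9) → (8,9) → (8,8)
Distance: 18 steps

Solution:

┌─────┬─────────────┐
│     │↱ → → → ↓    │
├───╴ │ ┌─┬───┐ ╶───┤
│     │↑│ │   │↳ → ↓│
│ ╶───┤ │ ╵ ╷ └───┐ │
│     │↑│   │     │↓│
├───┐ ╵ └───┴─╴ ╷ │ │
│   │  A        │ │↓│
│ ╷ └─┐ ┌─────┐ ├─┤ │
│ │   │ │     │ │ │↓│
│ ├─┐ └─┘ ┌─┐ └─┘ │ │
│ │ │     │ │     │↓│
│ │ └─────┘ ├─────┘ │
│ │         │      ↓│
│ │ ┌───╴ ╷ └───╴ ╷ │
│ │ │     │       │↓│
│ ├─┘ ┌───┼─────┬─┘ │
│ │   │   │     │B ↲│
│ │ ╶─┤ ╷ │ ╷ ╶─┤ ┌─┤
│ │   │ │ │ │   │ │ │
│ └─╴ │ │ ╵ └─┐ ╵ ╵ │
│     │ │     │     │
└─────┴─┴─────┴─────┘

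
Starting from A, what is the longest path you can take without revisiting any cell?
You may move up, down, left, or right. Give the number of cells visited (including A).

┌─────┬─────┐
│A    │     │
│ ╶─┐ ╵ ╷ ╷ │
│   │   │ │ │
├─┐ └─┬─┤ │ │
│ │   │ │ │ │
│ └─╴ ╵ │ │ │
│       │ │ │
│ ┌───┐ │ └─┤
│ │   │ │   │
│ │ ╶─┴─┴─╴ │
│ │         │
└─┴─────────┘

Finding longest simple path using DFS:
Start: (0, 0)
Longest path visits 19 cells
Path: A → right → right → down → right → up → right → down → down → down → down → right → down → left → left → left → left → up → right

Solution:

┌─────┬─────┐
│A → ↓│↱ ↓  │
│ ╶─┐ ╵ ╷ ╷ │
│   │↳ ↑│↓│ │
├─┐ └─┬─┤ │ │
│ │   │ │↓│ │
│ └─╴ ╵ │ │ │
│       │↓│ │
│ ┌───┐ │ └─┤
│ │↱ B│ │↳ ↓│
│ │ ╶─┴─┴─╴ │
│ │↑ ← ← ← ↲│
└─┴─────────┘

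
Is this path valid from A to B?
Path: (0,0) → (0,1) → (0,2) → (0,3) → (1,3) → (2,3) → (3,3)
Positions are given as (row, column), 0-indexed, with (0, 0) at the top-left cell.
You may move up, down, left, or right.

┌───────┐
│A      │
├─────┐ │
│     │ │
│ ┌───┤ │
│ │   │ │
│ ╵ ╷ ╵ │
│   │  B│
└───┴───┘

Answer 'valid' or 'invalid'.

Checking path validity:
Result: All consecutive moves are passable.

valid

Correct solution:

┌───────┐
│A → → ↓│
├─────┐ │
│     │↓│
│ ┌───┤ │
│ │   │↓│
│ ╵ ╷ ╵ │
│   │  B│
└───┴───┘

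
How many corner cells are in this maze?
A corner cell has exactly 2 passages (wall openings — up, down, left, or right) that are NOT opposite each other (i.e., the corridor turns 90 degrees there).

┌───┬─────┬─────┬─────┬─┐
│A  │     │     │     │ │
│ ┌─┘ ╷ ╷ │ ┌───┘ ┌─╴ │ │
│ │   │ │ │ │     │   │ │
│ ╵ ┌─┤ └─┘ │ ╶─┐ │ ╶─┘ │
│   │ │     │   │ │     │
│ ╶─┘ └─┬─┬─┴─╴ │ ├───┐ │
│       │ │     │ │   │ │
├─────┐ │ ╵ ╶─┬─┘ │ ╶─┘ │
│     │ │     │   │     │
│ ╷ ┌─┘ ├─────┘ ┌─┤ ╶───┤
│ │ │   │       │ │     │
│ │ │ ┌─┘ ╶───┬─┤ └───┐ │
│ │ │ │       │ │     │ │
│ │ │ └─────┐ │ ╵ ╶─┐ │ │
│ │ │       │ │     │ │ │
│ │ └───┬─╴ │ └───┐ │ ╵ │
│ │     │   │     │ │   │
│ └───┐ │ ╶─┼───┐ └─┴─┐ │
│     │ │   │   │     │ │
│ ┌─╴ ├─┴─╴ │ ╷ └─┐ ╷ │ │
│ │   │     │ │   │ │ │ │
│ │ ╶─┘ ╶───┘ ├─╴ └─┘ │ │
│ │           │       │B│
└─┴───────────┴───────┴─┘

Counting corner cells (2 non-opposite passages):
Total corners: 62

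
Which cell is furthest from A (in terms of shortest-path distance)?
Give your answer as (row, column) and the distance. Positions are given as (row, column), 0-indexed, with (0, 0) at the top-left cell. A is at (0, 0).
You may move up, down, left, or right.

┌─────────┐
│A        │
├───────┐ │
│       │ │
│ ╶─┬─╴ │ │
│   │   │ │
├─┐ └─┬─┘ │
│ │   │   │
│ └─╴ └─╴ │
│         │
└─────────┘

Computing BFS distances from A to all cells:
Furthest cell: (2, 2)
Distance: 20 steps

Path from A to the furthest cell:

┌─────────┐
│A → → → ↓│
├───────┐ │
│↱ → → ↓│↓│
│ ╶─┬─╴ │ │
│↑ ↰│B ↲│↓│
├─┐ └─┬─┘ │
│ │↑ ↰│  ↓│
│ └─╴ └─╴ │
│    ↑ ← ↲│
└─────────┘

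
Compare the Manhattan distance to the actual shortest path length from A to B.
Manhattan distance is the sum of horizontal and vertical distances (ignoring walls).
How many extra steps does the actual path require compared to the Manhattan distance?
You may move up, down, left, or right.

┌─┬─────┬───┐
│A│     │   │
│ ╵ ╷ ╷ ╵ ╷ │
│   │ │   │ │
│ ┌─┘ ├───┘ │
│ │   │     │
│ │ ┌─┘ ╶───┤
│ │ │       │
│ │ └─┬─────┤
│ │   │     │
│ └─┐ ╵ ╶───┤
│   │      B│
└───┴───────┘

Manhattan distance: |5 - 0| + |5 - 0| = 10
Actual path length: 14
Extra steps: 14 - 10 = 4

Solution:

┌─┬─────┬───┐
│A│↱ ↓  │   │
│ ╵ ╷ ╷ ╵ ╷ │
│↳ ↑│↓│   │ │
│ ┌─┘ ├───┘ │
│ │↓ ↲│     │
│ │ ┌─┘ ╶───┤
│ │↓│       │
│ │ └─┬─────┤
│ │↳ ↓│     │
│ └─┐ ╵ ╶───┤
│   │↳ → → B│
└───┴───────┘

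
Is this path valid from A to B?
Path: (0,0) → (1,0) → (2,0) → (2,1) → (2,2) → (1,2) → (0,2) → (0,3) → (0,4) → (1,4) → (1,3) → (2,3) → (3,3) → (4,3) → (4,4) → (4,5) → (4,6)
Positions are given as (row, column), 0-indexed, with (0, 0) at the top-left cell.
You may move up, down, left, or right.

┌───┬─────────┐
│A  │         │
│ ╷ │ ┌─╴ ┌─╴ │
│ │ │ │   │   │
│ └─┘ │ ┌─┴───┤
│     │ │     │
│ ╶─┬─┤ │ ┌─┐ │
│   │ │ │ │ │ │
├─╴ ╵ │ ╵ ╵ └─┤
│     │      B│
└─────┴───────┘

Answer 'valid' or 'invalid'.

Checking path validity:
Result: All consecutive moves are passable.

valid

Correct solution:

┌───┬─────────┐
│A  │↱ → ↓    │
│ ╷ │ ┌─╴ ┌─╴ │
│↓│ │↑│↓ ↲│   │
│ └─┘ │ ┌─┴───┤
│↳ → ↑│↓│     │
│ ╶─┬─┤ │ ┌─┐ │
│   │ │↓│ │ │ │
├─╴ ╵ │ ╵ ╵ └─┤
│     │↳ → → B│
└─────┴───────┘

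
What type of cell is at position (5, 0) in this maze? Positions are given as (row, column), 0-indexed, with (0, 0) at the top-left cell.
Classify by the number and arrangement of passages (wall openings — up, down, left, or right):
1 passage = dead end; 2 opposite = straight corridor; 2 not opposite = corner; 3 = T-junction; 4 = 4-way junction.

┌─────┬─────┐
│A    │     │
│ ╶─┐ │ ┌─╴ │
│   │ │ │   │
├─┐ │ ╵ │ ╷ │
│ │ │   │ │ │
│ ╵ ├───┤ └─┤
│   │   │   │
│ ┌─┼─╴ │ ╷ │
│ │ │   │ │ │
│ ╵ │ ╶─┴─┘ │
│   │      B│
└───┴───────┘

Checking cell at (5, 0):
Number of passages: 2
Cell type: corner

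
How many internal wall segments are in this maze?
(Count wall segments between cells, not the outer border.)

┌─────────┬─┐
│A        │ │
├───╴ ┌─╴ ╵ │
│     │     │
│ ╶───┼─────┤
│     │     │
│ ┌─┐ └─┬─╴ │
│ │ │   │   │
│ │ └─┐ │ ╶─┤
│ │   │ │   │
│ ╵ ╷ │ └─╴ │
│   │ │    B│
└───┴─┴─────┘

Counting internal wall segments:
Total internal walls: 25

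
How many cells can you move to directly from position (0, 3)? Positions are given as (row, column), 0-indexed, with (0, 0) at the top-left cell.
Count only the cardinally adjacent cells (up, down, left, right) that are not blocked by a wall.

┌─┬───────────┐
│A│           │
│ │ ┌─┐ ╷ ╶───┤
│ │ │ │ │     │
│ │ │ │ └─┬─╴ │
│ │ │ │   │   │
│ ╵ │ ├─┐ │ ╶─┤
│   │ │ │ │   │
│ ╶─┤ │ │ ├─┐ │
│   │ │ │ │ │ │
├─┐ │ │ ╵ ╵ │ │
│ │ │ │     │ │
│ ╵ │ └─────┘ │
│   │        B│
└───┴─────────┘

Checking passable neighbors of (0, 3):
Neighbors: (1, 3), (0, 2), (0, 4)
Count: 3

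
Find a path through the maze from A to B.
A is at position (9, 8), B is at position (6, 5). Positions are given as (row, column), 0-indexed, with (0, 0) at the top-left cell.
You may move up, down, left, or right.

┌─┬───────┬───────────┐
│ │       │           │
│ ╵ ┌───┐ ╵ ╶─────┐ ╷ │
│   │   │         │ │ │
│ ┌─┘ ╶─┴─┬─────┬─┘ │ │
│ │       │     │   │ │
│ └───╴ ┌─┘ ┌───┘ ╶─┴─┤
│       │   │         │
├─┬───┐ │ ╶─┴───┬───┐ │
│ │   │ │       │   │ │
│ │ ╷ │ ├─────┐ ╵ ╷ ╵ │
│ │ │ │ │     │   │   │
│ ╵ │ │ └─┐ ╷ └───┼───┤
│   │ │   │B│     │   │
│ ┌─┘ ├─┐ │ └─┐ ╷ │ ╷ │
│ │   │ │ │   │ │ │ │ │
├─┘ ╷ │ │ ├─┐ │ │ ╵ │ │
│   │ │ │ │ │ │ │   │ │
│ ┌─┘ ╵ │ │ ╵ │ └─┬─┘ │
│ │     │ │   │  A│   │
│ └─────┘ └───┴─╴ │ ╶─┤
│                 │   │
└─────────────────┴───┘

Finding the shortest path from (9, 8) to (6, 5):
Path length: 8 steps
Directions: left → up → up → up → left → up → left → down

Solution:

┌─┬───────┬───────────┐
│ │       │           │
│ ╵ ┌───┐ ╵ ╶─────┐ ╷ │
│   │   │         │ │ │
│ ┌─┘ ╶─┴─┬─────┬─┘ │ │
│ │       │     │   │ │
│ └───╴ ┌─┘ ┌───┘ ╶─┴─┤
│       │   │         │
├─┬───┐ │ ╶─┴───┬───┐ │
│ │   │ │       │   │ │
│ │ ╷ │ ├─────┐ ╵ ╷ ╵ │
│ │ │ │ │  ↓ ↰│   │   │
│ ╵ │ │ └─┐ ╷ └───┼───┤
│   │ │   │B│↑ ↰  │   │
│ ┌─┘ ├─┐ │ └─┐ ╷ │ ╷ │
│ │   │ │ │   │↑│ │ │ │
├─┘ ╷ │ │ ├─┐ │ │ ╵ │ │
│   │ │ │ │ │ │↑│   │ │
│ ┌─┘ ╵ │ │ ╵ │ └─┬─┘ │
│ │     │ │   │↑ A│   │
│ └─────┘ └───┴─╴ │ ╶─┤
│                 │   │
└─────────────────┴───┘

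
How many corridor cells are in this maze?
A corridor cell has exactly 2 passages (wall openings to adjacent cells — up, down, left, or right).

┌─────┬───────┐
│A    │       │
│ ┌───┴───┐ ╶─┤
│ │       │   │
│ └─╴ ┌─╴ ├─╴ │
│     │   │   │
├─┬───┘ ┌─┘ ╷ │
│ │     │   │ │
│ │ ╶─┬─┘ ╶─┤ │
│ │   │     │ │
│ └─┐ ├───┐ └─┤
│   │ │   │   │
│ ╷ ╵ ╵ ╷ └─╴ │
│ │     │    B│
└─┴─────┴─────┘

Counting cells with exactly 2 passages:
Total corridor cells: 35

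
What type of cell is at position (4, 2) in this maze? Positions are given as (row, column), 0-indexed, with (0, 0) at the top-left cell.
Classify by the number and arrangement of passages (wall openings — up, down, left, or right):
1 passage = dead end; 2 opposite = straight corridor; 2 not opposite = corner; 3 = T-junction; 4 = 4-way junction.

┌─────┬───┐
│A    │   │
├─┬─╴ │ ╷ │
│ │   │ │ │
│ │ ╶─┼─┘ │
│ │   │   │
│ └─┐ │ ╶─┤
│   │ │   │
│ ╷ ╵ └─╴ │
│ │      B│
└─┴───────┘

Checking cell at (4, 2):
Number of passages: 3
Cell type: T-junction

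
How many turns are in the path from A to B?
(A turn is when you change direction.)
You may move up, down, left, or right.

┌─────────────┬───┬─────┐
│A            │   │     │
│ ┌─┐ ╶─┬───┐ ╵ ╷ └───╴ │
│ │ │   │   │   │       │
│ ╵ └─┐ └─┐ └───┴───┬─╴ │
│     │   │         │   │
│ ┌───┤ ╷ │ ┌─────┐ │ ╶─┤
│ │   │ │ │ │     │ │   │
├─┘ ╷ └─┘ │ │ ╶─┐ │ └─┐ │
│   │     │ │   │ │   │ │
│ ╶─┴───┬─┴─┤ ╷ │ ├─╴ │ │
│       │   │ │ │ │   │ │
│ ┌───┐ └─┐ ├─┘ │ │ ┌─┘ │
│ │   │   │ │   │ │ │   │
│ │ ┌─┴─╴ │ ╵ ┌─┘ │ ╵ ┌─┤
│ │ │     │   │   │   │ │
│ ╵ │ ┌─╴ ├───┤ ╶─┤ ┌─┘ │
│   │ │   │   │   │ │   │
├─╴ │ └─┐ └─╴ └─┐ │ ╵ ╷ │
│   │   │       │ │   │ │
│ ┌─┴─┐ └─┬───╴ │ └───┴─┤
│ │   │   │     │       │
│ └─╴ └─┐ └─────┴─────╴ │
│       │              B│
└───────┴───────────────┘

Directions: right, right, down, right, down, right, down, down, left, left, up, left, down, left, down, right, right, right, down, right, down, left, left, down, down, right, down, right, down, right, right, right, right, right, right, right
Number of turns: 22

Solution:

┌─────────────┬───┬─────┐
│A → ↓        │   │     │
│ ┌─┐ ╶─┬───┐ ╵ ╷ └───╴ │
│ │ │↳ ↓│   │   │       │
│ ╵ └─┐ └─┐ └───┴───┬─╴ │
│     │↳ ↓│         │   │
│ ┌───┤ ╷ │ ┌─────┐ │ ╶─┤
│ │↓ ↰│ │↓│ │     │ │   │
├─┘ ╷ └─┘ │ │ ╶─┐ │ └─┐ │
│↓ ↲│↑ ← ↲│ │   │ │   │ │
│ ╶─┴───┬─┴─┤ ╷ │ ├─╴ │ │
│↳ → → ↓│   │ │ │ │   │ │
│ ┌───┐ └─┐ ├─┘ │ │ ┌─┘ │
│ │   │↳ ↓│ │   │ │ │   │
│ │ ┌─┴─╴ │ ╵ ┌─┘ │ ╵ ┌─┤
│ │ │↓ ← ↲│   │   │   │ │
│ ╵ │ ┌─╴ ├───┤ ╶─┤ ┌─┘ │
│   │↓│   │   │   │ │   │
├─╴ │ └─┐ └─╴ └─┐ │ ╵ ╷ │
│   │↳ ↓│       │ │   │ │
│ ┌─┴─┐ └─┬───╴ │ └───┴─┤
│ │   │↳ ↓│     │       │
│ └─╴ └─┐ └─────┴─────╴ │
│       │↳ → → → → → → B│
└───────┴───────────────┘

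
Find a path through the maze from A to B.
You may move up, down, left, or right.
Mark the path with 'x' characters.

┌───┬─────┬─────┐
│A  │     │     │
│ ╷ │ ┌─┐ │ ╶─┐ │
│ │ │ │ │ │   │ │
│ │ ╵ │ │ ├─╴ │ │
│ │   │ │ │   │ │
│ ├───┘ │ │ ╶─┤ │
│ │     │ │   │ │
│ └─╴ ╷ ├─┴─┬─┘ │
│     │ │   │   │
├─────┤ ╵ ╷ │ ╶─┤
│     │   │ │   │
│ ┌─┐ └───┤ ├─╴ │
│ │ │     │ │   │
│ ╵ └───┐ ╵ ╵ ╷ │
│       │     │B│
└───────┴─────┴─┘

Finding the shortest path through the maze:
Path length: 20 steps
Directions: down → down → down → down → right → right → up → right → down → down → right → up → right → down → down → down → right → up → right → down

Solution:

┌───┬─────┬─────┐
│A  │     │     │
│ ╷ │ ┌─┐ │ ╶─┐ │
│x│ │ │ │ │   │ │
│ │ ╵ │ │ ├─╴ │ │
│x│   │ │ │   │ │
│ ├───┘ │ │ ╶─┤ │
│x│  x x│ │   │ │
│ └─╴ ╷ ├─┴─┬─┘ │
│x x x│x│x x│   │
├─────┤ ╵ ╷ │ ╶─┤
│     │x x│x│   │
│ ┌─┐ └───┤ ├─╴ │
│ │ │     │x│x x│
│ ╵ └───┐ ╵ ╵ ╷ │
│       │  x x│B│
└───────┴─────┴─┘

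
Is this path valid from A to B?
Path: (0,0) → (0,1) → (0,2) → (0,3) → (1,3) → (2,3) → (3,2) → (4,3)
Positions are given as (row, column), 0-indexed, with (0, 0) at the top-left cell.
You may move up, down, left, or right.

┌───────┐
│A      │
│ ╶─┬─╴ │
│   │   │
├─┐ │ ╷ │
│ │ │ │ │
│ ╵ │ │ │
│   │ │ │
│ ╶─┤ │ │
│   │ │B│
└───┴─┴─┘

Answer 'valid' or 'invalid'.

Checking path validity:
Result: Invalid move at step 6: cannot move from (2, 3) to (3, 2).

invalid

Correct solution:

┌───────┐
│A → → ↓│
│ ╶─┬─╴ │
│   │  ↓│
├─┐ │ ╷ │
│ │ │ │↓│
│ ╵ │ │ │
│   │ │↓│
│ ╶─┤ │ │
│   │ │B│
└───┴─┴─┘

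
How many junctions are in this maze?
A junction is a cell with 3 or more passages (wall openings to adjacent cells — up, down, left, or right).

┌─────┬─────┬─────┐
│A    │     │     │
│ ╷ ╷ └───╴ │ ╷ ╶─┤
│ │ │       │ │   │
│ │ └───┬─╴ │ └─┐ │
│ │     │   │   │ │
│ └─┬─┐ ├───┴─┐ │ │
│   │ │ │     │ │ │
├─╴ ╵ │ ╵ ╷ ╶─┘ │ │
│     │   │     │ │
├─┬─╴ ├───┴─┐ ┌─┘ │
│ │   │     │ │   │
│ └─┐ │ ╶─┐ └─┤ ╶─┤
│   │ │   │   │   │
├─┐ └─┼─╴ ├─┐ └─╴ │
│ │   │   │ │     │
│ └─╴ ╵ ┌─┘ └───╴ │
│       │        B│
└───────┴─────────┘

Checking each cell for number of passages:

Junctions found (3+ passages):
  (0, 1): 3 passages
  (0, 7): 3 passages
  (1, 5): 3 passages
  (3, 5): 3 passages
  (4, 1): 3 passages
  (4, 2): 3 passages
  (4, 6): 3 passages
  (5, 2): 3 passages
  (7, 8): 3 passages
  (8, 2): 3 passages
  (8, 5): 3 passages
Total junctions: 11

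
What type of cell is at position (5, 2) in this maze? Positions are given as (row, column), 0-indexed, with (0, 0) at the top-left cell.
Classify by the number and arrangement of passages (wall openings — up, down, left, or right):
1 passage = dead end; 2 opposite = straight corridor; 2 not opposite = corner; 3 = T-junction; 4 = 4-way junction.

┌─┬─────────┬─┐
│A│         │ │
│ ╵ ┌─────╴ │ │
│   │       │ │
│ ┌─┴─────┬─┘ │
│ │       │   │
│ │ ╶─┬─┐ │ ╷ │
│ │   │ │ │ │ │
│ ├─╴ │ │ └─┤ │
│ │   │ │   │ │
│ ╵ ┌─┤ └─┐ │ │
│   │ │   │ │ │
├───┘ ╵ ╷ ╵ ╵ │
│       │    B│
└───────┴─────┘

Checking cell at (5, 2):
Number of passages: 1
Cell type: dead end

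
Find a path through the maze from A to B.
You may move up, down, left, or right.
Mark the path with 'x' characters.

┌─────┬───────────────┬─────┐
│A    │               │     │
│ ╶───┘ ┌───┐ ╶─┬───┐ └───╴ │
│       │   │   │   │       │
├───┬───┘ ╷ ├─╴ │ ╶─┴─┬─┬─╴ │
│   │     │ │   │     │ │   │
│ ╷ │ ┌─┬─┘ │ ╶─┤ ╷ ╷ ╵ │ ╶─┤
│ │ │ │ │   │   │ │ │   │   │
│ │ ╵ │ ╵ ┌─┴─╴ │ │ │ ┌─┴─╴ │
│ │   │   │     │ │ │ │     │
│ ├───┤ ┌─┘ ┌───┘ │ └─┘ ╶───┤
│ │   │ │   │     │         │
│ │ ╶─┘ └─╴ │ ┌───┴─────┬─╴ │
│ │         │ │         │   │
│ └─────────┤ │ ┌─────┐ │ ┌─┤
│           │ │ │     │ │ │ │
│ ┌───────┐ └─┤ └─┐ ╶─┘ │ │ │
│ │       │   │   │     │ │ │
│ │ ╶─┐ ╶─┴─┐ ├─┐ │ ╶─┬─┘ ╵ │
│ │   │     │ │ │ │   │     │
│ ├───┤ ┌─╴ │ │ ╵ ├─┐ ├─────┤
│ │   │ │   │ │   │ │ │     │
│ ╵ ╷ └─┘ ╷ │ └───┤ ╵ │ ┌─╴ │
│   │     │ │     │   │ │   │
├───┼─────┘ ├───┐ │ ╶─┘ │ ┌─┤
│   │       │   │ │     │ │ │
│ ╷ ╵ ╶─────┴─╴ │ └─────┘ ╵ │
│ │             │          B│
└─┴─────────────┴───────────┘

Finding the shortest path through the maze:
Path length: 62 steps
Directions: down → right → right → right → up → right → right → right → down → right → down → left → down → right → down → left → left → down → down → left → left → up → up → right → up → right → up → up → left → down → left → left → down → down → left → up → up → left → down → down → down → down → down → right → right → right → right → right → down → right → down → down → down → right → right → down → down → right → right → right → right → right

Solution:

┌─────┬───────────────┬─────┐
│A    │x x x x        │     │
│ ╶───┘ ┌───┐ ╶─┬───┐ └───╴ │
│x x x x│x x│x x│   │       │
├───┬───┘ ╷ ├─╴ │ ╶─┴─┬─┬─╴ │
│x x│x x x│x│x x│     │ │   │
│ ╷ │ ┌─┬─┘ │ ╶─┤ ╷ ╷ ╵ │ ╶─┤
│x│x│x│ │x x│x x│ │ │   │   │
│ │ ╵ │ ╵ ┌─┴─╴ │ │ │ ┌─┴─╴ │
│x│x x│x x│x x x│ │ │ │     │
│ ├───┤ ┌─┘ ┌───┘ │ └─┘ ╶───┤
│x│   │x│  x│     │         │
│ │ ╶─┘ └─╴ │ ┌───┴─────┬─╴ │
│x│    x x x│ │         │   │
│ └─────────┤ │ ┌─────┐ │ ┌─┤
│x x x x x x│ │ │     │ │ │ │
│ ┌───────┐ └─┤ └─┐ ╶─┘ │ │ │
│ │       │x x│   │     │ │ │
│ │ ╶─┐ ╶─┴─┐ ├─┐ │ ╶─┬─┘ ╵ │
│ │   │     │x│ │ │   │     │
│ ├───┤ ┌─╴ │ │ ╵ ├─┐ ├─────┤
│ │   │ │   │x│   │ │ │     │
│ ╵ ╷ └─┘ ╷ │ └───┤ ╵ │ ┌─╴ │
│   │     │ │x x x│   │ │   │
├───┼─────┘ ├───┐ │ ╶─┘ │ ┌─┤
│   │       │   │x│     │ │ │
│ ╷ ╵ ╶─────┴─╴ │ └─────┘ ╵ │
│ │             │x x x x x B│
└─┴─────────────┴───────────┘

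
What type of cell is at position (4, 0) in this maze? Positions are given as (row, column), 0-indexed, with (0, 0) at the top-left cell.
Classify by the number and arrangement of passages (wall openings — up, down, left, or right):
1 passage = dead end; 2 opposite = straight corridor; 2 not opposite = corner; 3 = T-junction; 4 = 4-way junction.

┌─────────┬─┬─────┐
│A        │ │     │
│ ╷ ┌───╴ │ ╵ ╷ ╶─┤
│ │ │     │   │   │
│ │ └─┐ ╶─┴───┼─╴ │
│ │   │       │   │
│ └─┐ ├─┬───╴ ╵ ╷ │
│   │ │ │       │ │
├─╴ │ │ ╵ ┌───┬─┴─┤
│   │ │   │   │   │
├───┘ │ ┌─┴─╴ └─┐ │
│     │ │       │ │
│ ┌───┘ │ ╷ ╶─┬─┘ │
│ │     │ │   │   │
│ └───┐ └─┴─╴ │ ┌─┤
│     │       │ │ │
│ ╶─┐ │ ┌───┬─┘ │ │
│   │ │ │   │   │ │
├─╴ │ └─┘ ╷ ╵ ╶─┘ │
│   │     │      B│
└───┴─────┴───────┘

Checking cell at (4, 0):
Number of passages: 1
Cell type: dead end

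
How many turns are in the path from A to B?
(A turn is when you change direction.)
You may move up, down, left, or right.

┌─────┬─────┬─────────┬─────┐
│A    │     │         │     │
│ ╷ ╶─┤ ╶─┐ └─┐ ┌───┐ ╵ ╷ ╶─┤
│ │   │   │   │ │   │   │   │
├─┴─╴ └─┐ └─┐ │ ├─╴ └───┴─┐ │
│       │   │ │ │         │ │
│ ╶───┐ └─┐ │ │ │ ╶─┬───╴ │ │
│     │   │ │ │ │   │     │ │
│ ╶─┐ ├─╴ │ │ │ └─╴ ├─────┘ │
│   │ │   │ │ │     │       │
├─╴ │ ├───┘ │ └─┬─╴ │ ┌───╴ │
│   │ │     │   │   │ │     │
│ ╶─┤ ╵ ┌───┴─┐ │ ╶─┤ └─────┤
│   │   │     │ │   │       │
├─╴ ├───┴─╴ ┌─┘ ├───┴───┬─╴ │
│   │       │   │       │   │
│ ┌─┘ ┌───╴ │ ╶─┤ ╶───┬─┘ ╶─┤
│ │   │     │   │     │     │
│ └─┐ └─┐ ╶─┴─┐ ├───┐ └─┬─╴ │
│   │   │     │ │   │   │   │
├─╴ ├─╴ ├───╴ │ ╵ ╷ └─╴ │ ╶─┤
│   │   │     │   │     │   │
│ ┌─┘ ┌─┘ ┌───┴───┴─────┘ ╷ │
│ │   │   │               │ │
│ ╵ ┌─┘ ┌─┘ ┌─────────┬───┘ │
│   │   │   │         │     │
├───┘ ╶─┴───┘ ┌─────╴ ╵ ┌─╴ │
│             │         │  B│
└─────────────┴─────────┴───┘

Directions: right, down, right, down, left, left, down, down, right, down, left, down, right, down, left, down, down, right, down, left, down, down, right, up, right, up, right, up, left, up, up, right, right, right, down, left, down, right, right, down, left, left, down, left, down, left, down, right, right, right, right, up, right, right, right, right, down, right, up, right, right, down
Number of turns: 45

Solution:

┌─────┬─────┬─────────┬─────┐
│A ↓  │     │         │     │
│ ╷ ╶─┤ ╶─┐ └─┐ ┌───┐ ╵ ╷ ╶─┤
│ │↳ ↓│   │   │ │   │   │   │
├─┴─╴ └─┐ └─┐ │ ├─╴ └───┴─┐ │
│↓ ← ↲  │   │ │ │         │ │
│ ╶───┐ └─┐ │ │ │ ╶─┬───╴ │ │
│↓    │   │ │ │ │   │     │ │
│ ╶─┐ ├─╴ │ │ │ └─╴ ├─────┘ │
│↳ ↓│ │   │ │ │     │       │
├─╴ │ ├───┘ │ └─┬─╴ │ ┌───╴ │
│↓ ↲│ │     │   │   │ │     │
│ ╶─┤ ╵ ┌───┴─┐ │ ╶─┤ └─────┤
│↳ ↓│   │     │ │   │       │
├─╴ ├───┴─╴ ┌─┘ ├───┴───┬─╴ │
│↓ ↲│↱ → → ↓│   │       │   │
│ ┌─┘ ┌───╴ │ ╶─┤ ╶───┬─┘ ╶─┤
│↓│  ↑│  ↓ ↲│   │     │     │
│ └─┐ └─┐ ╶─┴─┐ ├───┐ └─┬─╴ │
│↳ ↓│↑ ↰│↳ → ↓│ │   │   │   │
├─╴ ├─╴ ├───╴ │ ╵ ╷ └─╴ │ ╶─┤
│↓ ↲│↱ ↑│↓ ← ↲│   │     │   │
│ ┌─┘ ┌─┘ ┌───┴───┴─────┘ ╷ │
│↓│↱ ↑│↓ ↲│               │ │
│ ╵ ┌─┘ ┌─┘ ┌─────────┬───┘ │
│↳ ↑│↓ ↲│   │↱ → → → ↓│↱ → ↓│
├───┘ ╶─┴───┘ ┌─────╴ ╵ ┌─╴ │
│    ↳ → → → ↑│      ↳ ↑│  B│
└─────────────┴─────────┴───┘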